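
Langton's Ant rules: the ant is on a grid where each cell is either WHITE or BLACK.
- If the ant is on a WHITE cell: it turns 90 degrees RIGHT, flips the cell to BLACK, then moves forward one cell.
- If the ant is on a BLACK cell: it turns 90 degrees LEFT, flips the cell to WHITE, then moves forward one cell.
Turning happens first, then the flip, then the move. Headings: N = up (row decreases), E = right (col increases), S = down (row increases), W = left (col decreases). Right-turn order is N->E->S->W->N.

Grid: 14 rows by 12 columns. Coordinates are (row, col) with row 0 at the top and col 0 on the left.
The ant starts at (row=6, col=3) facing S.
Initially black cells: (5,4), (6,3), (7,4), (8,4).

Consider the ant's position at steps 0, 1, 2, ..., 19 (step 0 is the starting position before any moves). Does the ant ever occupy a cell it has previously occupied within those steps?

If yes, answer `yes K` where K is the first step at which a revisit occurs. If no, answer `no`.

Answer: yes 9

Derivation:
Step 1: on BLACK (6,3): turn L to E, flip to white, move to (6,4). |black|=3 — new cell
Step 2: on WHITE (6,4): turn R to S, flip to black, move to (7,4). |black|=4 — new cell
Step 3: on BLACK (7,4): turn L to E, flip to white, move to (7,5). |black|=3 — new cell
Step 4: on WHITE (7,5): turn R to S, flip to black, move to (8,5). |black|=4 — new cell
Step 5: on WHITE (8,5): turn R to W, flip to black, move to (8,4). |black|=5 — new cell
Step 6: on BLACK (8,4): turn L to S, flip to white, move to (9,4). |black|=4 — new cell
Step 7: on WHITE (9,4): turn R to W, flip to black, move to (9,3). |black|=5 — new cell
Step 8: on WHITE (9,3): turn R to N, flip to black, move to (8,3). |black|=6 — new cell
Step 9: on WHITE (8,3): turn R to E, flip to black, move to (8,4). |black|=7 — REVISIT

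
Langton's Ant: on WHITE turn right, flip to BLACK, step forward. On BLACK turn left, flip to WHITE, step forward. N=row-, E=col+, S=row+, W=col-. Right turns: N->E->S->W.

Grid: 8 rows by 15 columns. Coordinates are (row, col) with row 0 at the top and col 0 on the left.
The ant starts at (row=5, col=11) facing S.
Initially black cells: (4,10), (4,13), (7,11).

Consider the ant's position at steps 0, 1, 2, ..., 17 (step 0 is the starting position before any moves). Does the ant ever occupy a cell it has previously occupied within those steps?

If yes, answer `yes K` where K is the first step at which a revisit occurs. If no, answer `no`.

Answer: yes 6

Derivation:
Step 1: on WHITE (5,11): turn R to W, flip to black, move to (5,10). |black|=4 — new cell
Step 2: on WHITE (5,10): turn R to N, flip to black, move to (4,10). |black|=5 — new cell
Step 3: on BLACK (4,10): turn L to W, flip to white, move to (4,9). |black|=4 — new cell
Step 4: on WHITE (4,9): turn R to N, flip to black, move to (3,9). |black|=5 — new cell
Step 5: on WHITE (3,9): turn R to E, flip to black, move to (3,10). |black|=6 — new cell
Step 6: on WHITE (3,10): turn R to S, flip to black, move to (4,10). |black|=7 — REVISIT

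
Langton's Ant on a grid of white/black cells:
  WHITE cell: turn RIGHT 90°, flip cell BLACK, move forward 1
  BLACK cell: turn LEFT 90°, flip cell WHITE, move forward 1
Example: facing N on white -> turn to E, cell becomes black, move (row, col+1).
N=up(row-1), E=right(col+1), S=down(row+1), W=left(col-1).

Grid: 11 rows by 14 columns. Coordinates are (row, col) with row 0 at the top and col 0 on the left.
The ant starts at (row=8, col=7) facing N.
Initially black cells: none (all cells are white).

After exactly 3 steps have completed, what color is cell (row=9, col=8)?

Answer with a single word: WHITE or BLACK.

Answer: BLACK

Derivation:
Step 1: on WHITE (8,7): turn R to E, flip to black, move to (8,8). |black|=1
Step 2: on WHITE (8,8): turn R to S, flip to black, move to (9,8). |black|=2
Step 3: on WHITE (9,8): turn R to W, flip to black, move to (9,7). |black|=3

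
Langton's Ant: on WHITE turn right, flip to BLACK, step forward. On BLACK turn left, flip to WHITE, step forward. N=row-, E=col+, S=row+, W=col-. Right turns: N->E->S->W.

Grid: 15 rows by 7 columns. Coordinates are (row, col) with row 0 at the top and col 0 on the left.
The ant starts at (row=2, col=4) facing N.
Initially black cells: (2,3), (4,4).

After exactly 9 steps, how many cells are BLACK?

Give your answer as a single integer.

Step 1: on WHITE (2,4): turn R to E, flip to black, move to (2,5). |black|=3
Step 2: on WHITE (2,5): turn R to S, flip to black, move to (3,5). |black|=4
Step 3: on WHITE (3,5): turn R to W, flip to black, move to (3,4). |black|=5
Step 4: on WHITE (3,4): turn R to N, flip to black, move to (2,4). |black|=6
Step 5: on BLACK (2,4): turn L to W, flip to white, move to (2,3). |black|=5
Step 6: on BLACK (2,3): turn L to S, flip to white, move to (3,3). |black|=4
Step 7: on WHITE (3,3): turn R to W, flip to black, move to (3,2). |black|=5
Step 8: on WHITE (3,2): turn R to N, flip to black, move to (2,2). |black|=6
Step 9: on WHITE (2,2): turn R to E, flip to black, move to (2,3). |black|=7

Answer: 7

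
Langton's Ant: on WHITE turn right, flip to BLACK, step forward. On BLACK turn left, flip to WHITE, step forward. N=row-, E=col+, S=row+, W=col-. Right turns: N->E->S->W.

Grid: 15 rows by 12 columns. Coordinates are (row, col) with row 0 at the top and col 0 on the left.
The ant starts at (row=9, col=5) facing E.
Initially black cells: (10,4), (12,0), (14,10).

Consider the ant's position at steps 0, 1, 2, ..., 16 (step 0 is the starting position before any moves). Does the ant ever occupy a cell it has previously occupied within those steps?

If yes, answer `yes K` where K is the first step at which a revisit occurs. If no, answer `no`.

Step 1: on WHITE (9,5): turn R to S, flip to black, move to (10,5). |black|=4 — new cell
Step 2: on WHITE (10,5): turn R to W, flip to black, move to (10,4). |black|=5 — new cell
Step 3: on BLACK (10,4): turn L to S, flip to white, move to (11,4). |black|=4 — new cell
Step 4: on WHITE (11,4): turn R to W, flip to black, move to (11,3). |black|=5 — new cell
Step 5: on WHITE (11,3): turn R to N, flip to black, move to (10,3). |black|=6 — new cell
Step 6: on WHITE (10,3): turn R to E, flip to black, move to (10,4). |black|=7 — REVISIT

Answer: yes 6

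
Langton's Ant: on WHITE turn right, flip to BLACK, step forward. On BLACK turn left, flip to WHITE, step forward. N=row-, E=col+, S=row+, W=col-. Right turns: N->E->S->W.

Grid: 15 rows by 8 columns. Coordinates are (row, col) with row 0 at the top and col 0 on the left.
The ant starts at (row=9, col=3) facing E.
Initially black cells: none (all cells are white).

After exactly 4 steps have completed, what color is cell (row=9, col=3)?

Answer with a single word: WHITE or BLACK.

Step 1: on WHITE (9,3): turn R to S, flip to black, move to (10,3). |black|=1
Step 2: on WHITE (10,3): turn R to W, flip to black, move to (10,2). |black|=2
Step 3: on WHITE (10,2): turn R to N, flip to black, move to (9,2). |black|=3
Step 4: on WHITE (9,2): turn R to E, flip to black, move to (9,3). |black|=4

Answer: BLACK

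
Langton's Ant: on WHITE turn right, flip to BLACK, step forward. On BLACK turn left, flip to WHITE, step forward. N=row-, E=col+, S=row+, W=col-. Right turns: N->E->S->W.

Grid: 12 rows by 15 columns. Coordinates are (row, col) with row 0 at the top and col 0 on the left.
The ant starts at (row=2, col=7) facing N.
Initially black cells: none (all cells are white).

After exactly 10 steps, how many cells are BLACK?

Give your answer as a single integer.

Step 1: on WHITE (2,7): turn R to E, flip to black, move to (2,8). |black|=1
Step 2: on WHITE (2,8): turn R to S, flip to black, move to (3,8). |black|=2
Step 3: on WHITE (3,8): turn R to W, flip to black, move to (3,7). |black|=3
Step 4: on WHITE (3,7): turn R to N, flip to black, move to (2,7). |black|=4
Step 5: on BLACK (2,7): turn L to W, flip to white, move to (2,6). |black|=3
Step 6: on WHITE (2,6): turn R to N, flip to black, move to (1,6). |black|=4
Step 7: on WHITE (1,6): turn R to E, flip to black, move to (1,7). |black|=5
Step 8: on WHITE (1,7): turn R to S, flip to black, move to (2,7). |black|=6
Step 9: on WHITE (2,7): turn R to W, flip to black, move to (2,6). |black|=7
Step 10: on BLACK (2,6): turn L to S, flip to white, move to (3,6). |black|=6

Answer: 6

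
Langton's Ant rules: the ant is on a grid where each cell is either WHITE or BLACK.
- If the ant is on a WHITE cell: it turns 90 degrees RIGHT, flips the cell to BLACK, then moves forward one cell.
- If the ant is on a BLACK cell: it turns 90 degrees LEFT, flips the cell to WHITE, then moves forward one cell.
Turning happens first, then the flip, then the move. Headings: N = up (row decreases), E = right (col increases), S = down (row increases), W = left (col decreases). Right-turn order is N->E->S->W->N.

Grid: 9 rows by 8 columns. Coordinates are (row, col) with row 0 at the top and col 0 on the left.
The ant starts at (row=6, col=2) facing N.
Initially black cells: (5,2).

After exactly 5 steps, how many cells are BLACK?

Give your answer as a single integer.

Answer: 4

Derivation:
Step 1: on WHITE (6,2): turn R to E, flip to black, move to (6,3). |black|=2
Step 2: on WHITE (6,3): turn R to S, flip to black, move to (7,3). |black|=3
Step 3: on WHITE (7,3): turn R to W, flip to black, move to (7,2). |black|=4
Step 4: on WHITE (7,2): turn R to N, flip to black, move to (6,2). |black|=5
Step 5: on BLACK (6,2): turn L to W, flip to white, move to (6,1). |black|=4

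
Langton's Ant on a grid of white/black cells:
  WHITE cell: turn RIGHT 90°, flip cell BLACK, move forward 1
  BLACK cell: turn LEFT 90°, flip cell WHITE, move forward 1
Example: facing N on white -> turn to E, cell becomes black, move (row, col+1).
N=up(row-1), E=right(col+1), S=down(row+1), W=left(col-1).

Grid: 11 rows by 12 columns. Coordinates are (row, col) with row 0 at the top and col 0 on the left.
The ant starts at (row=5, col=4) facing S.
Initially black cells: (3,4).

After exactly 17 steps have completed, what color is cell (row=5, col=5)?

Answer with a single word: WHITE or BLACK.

Step 1: on WHITE (5,4): turn R to W, flip to black, move to (5,3). |black|=2
Step 2: on WHITE (5,3): turn R to N, flip to black, move to (4,3). |black|=3
Step 3: on WHITE (4,3): turn R to E, flip to black, move to (4,4). |black|=4
Step 4: on WHITE (4,4): turn R to S, flip to black, move to (5,4). |black|=5
Step 5: on BLACK (5,4): turn L to E, flip to white, move to (5,5). |black|=4
Step 6: on WHITE (5,5): turn R to S, flip to black, move to (6,5). |black|=5
Step 7: on WHITE (6,5): turn R to W, flip to black, move to (6,4). |black|=6
Step 8: on WHITE (6,4): turn R to N, flip to black, move to (5,4). |black|=7
Step 9: on WHITE (5,4): turn R to E, flip to black, move to (5,5). |black|=8
Step 10: on BLACK (5,5): turn L to N, flip to white, move to (4,5). |black|=7
Step 11: on WHITE (4,5): turn R to E, flip to black, move to (4,6). |black|=8
Step 12: on WHITE (4,6): turn R to S, flip to black, move to (5,6). |black|=9
Step 13: on WHITE (5,6): turn R to W, flip to black, move to (5,5). |black|=10
Step 14: on WHITE (5,5): turn R to N, flip to black, move to (4,5). |black|=11
Step 15: on BLACK (4,5): turn L to W, flip to white, move to (4,4). |black|=10
Step 16: on BLACK (4,4): turn L to S, flip to white, move to (5,4). |black|=9
Step 17: on BLACK (5,4): turn L to E, flip to white, move to (5,5). |black|=8

Answer: BLACK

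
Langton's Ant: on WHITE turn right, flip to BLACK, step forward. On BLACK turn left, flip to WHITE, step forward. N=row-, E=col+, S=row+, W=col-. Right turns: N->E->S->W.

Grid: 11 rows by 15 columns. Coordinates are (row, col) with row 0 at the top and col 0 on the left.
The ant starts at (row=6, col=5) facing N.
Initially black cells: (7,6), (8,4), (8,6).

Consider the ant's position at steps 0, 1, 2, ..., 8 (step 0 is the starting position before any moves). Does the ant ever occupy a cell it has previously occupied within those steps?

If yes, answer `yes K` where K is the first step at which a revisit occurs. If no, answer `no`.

Step 1: on WHITE (6,5): turn R to E, flip to black, move to (6,6). |black|=4 — new cell
Step 2: on WHITE (6,6): turn R to S, flip to black, move to (7,6). |black|=5 — new cell
Step 3: on BLACK (7,6): turn L to E, flip to white, move to (7,7). |black|=4 — new cell
Step 4: on WHITE (7,7): turn R to S, flip to black, move to (8,7). |black|=5 — new cell
Step 5: on WHITE (8,7): turn R to W, flip to black, move to (8,6). |black|=6 — new cell
Step 6: on BLACK (8,6): turn L to S, flip to white, move to (9,6). |black|=5 — new cell
Step 7: on WHITE (9,6): turn R to W, flip to black, move to (9,5). |black|=6 — new cell
Step 8: on WHITE (9,5): turn R to N, flip to black, move to (8,5). |black|=7 — new cell
No revisit within 8 steps.

Answer: no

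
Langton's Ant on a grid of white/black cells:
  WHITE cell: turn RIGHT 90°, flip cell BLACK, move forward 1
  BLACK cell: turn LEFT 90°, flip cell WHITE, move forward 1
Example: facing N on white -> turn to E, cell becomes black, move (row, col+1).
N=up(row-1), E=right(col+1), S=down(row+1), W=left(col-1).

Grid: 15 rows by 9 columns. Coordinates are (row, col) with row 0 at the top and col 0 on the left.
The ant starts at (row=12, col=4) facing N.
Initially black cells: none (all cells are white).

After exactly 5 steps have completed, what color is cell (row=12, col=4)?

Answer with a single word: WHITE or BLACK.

Step 1: on WHITE (12,4): turn R to E, flip to black, move to (12,5). |black|=1
Step 2: on WHITE (12,5): turn R to S, flip to black, move to (13,5). |black|=2
Step 3: on WHITE (13,5): turn R to W, flip to black, move to (13,4). |black|=3
Step 4: on WHITE (13,4): turn R to N, flip to black, move to (12,4). |black|=4
Step 5: on BLACK (12,4): turn L to W, flip to white, move to (12,3). |black|=3

Answer: WHITE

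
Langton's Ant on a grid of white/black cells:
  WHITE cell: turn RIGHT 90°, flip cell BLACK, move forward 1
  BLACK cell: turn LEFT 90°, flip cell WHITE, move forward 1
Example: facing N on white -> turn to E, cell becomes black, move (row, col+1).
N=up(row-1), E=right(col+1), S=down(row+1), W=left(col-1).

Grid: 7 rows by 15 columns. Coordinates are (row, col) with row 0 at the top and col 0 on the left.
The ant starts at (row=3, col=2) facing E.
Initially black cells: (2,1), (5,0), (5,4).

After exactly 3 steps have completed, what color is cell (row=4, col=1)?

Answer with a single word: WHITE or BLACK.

Answer: BLACK

Derivation:
Step 1: on WHITE (3,2): turn R to S, flip to black, move to (4,2). |black|=4
Step 2: on WHITE (4,2): turn R to W, flip to black, move to (4,1). |black|=5
Step 3: on WHITE (4,1): turn R to N, flip to black, move to (3,1). |black|=6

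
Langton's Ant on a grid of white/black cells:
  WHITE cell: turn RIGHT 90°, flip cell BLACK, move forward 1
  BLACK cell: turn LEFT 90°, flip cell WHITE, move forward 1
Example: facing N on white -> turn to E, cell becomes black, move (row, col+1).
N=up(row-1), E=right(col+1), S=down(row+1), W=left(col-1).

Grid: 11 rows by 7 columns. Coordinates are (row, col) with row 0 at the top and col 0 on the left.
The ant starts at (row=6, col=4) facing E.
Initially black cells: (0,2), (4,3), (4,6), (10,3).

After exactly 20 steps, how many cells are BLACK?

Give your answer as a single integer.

Step 1: on WHITE (6,4): turn R to S, flip to black, move to (7,4). |black|=5
Step 2: on WHITE (7,4): turn R to W, flip to black, move to (7,3). |black|=6
Step 3: on WHITE (7,3): turn R to N, flip to black, move to (6,3). |black|=7
Step 4: on WHITE (6,3): turn R to E, flip to black, move to (6,4). |black|=8
Step 5: on BLACK (6,4): turn L to N, flip to white, move to (5,4). |black|=7
Step 6: on WHITE (5,4): turn R to E, flip to black, move to (5,5). |black|=8
Step 7: on WHITE (5,5): turn R to S, flip to black, move to (6,5). |black|=9
Step 8: on WHITE (6,5): turn R to W, flip to black, move to (6,4). |black|=10
Step 9: on WHITE (6,4): turn R to N, flip to black, move to (5,4). |black|=11
Step 10: on BLACK (5,4): turn L to W, flip to white, move to (5,3). |black|=10
Step 11: on WHITE (5,3): turn R to N, flip to black, move to (4,3). |black|=11
Step 12: on BLACK (4,3): turn L to W, flip to white, move to (4,2). |black|=10
Step 13: on WHITE (4,2): turn R to N, flip to black, move to (3,2). |black|=11
Step 14: on WHITE (3,2): turn R to E, flip to black, move to (3,3). |black|=12
Step 15: on WHITE (3,3): turn R to S, flip to black, move to (4,3). |black|=13
Step 16: on WHITE (4,3): turn R to W, flip to black, move to (4,2). |black|=14
Step 17: on BLACK (4,2): turn L to S, flip to white, move to (5,2). |black|=13
Step 18: on WHITE (5,2): turn R to W, flip to black, move to (5,1). |black|=14
Step 19: on WHITE (5,1): turn R to N, flip to black, move to (4,1). |black|=15
Step 20: on WHITE (4,1): turn R to E, flip to black, move to (4,2). |black|=16

Answer: 16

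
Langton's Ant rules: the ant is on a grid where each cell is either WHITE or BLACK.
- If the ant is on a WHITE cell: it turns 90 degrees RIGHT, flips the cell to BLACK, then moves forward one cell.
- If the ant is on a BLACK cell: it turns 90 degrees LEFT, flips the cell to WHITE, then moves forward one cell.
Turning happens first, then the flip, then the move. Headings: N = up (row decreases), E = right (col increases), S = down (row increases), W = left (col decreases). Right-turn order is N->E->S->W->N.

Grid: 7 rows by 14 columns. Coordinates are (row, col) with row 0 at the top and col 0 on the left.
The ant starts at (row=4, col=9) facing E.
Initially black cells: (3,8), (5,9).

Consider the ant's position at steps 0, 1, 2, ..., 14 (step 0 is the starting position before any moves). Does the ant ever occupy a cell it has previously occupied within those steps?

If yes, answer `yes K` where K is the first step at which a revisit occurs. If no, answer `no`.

Answer: yes 5

Derivation:
Step 1: on WHITE (4,9): turn R to S, flip to black, move to (5,9). |black|=3 — new cell
Step 2: on BLACK (5,9): turn L to E, flip to white, move to (5,10). |black|=2 — new cell
Step 3: on WHITE (5,10): turn R to S, flip to black, move to (6,10). |black|=3 — new cell
Step 4: on WHITE (6,10): turn R to W, flip to black, move to (6,9). |black|=4 — new cell
Step 5: on WHITE (6,9): turn R to N, flip to black, move to (5,9). |black|=5 — REVISIT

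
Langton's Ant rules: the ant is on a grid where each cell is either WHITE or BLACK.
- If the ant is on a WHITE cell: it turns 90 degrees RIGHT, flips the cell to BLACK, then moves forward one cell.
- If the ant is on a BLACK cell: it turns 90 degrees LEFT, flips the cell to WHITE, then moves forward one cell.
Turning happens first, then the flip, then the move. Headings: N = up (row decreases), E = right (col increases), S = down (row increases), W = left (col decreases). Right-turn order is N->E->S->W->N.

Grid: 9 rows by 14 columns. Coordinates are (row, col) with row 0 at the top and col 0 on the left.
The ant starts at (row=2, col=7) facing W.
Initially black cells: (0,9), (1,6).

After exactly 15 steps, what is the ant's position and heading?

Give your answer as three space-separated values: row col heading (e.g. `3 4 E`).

Step 1: on WHITE (2,7): turn R to N, flip to black, move to (1,7). |black|=3
Step 2: on WHITE (1,7): turn R to E, flip to black, move to (1,8). |black|=4
Step 3: on WHITE (1,8): turn R to S, flip to black, move to (2,8). |black|=5
Step 4: on WHITE (2,8): turn R to W, flip to black, move to (2,7). |black|=6
Step 5: on BLACK (2,7): turn L to S, flip to white, move to (3,7). |black|=5
Step 6: on WHITE (3,7): turn R to W, flip to black, move to (3,6). |black|=6
Step 7: on WHITE (3,6): turn R to N, flip to black, move to (2,6). |black|=7
Step 8: on WHITE (2,6): turn R to E, flip to black, move to (2,7). |black|=8
Step 9: on WHITE (2,7): turn R to S, flip to black, move to (3,7). |black|=9
Step 10: on BLACK (3,7): turn L to E, flip to white, move to (3,8). |black|=8
Step 11: on WHITE (3,8): turn R to S, flip to black, move to (4,8). |black|=9
Step 12: on WHITE (4,8): turn R to W, flip to black, move to (4,7). |black|=10
Step 13: on WHITE (4,7): turn R to N, flip to black, move to (3,7). |black|=11
Step 14: on WHITE (3,7): turn R to E, flip to black, move to (3,8). |black|=12
Step 15: on BLACK (3,8): turn L to N, flip to white, move to (2,8). |black|=11

Answer: 2 8 N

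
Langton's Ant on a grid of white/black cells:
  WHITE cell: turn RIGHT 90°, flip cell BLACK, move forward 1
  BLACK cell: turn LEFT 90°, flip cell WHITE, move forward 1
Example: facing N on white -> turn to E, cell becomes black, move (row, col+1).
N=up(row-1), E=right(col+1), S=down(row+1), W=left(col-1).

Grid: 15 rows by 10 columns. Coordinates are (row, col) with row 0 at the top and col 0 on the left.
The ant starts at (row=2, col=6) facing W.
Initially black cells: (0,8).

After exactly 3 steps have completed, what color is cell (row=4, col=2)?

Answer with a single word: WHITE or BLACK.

Step 1: on WHITE (2,6): turn R to N, flip to black, move to (1,6). |black|=2
Step 2: on WHITE (1,6): turn R to E, flip to black, move to (1,7). |black|=3
Step 3: on WHITE (1,7): turn R to S, flip to black, move to (2,7). |black|=4

Answer: WHITE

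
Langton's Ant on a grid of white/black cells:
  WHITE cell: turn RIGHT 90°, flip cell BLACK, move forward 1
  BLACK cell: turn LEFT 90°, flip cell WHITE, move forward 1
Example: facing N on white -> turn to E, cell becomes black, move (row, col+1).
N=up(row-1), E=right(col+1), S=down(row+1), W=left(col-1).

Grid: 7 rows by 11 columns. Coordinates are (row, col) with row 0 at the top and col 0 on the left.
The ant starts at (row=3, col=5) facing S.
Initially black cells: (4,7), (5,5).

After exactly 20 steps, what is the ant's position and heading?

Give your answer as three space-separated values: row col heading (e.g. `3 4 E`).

Answer: 1 7 N

Derivation:
Step 1: on WHITE (3,5): turn R to W, flip to black, move to (3,4). |black|=3
Step 2: on WHITE (3,4): turn R to N, flip to black, move to (2,4). |black|=4
Step 3: on WHITE (2,4): turn R to E, flip to black, move to (2,5). |black|=5
Step 4: on WHITE (2,5): turn R to S, flip to black, move to (3,5). |black|=6
Step 5: on BLACK (3,5): turn L to E, flip to white, move to (3,6). |black|=5
Step 6: on WHITE (3,6): turn R to S, flip to black, move to (4,6). |black|=6
Step 7: on WHITE (4,6): turn R to W, flip to black, move to (4,5). |black|=7
Step 8: on WHITE (4,5): turn R to N, flip to black, move to (3,5). |black|=8
Step 9: on WHITE (3,5): turn R to E, flip to black, move to (3,6). |black|=9
Step 10: on BLACK (3,6): turn L to N, flip to white, move to (2,6). |black|=8
Step 11: on WHITE (2,6): turn R to E, flip to black, move to (2,7). |black|=9
Step 12: on WHITE (2,7): turn R to S, flip to black, move to (3,7). |black|=10
Step 13: on WHITE (3,7): turn R to W, flip to black, move to (3,6). |black|=11
Step 14: on WHITE (3,6): turn R to N, flip to black, move to (2,6). |black|=12
Step 15: on BLACK (2,6): turn L to W, flip to white, move to (2,5). |black|=11
Step 16: on BLACK (2,5): turn L to S, flip to white, move to (3,5). |black|=10
Step 17: on BLACK (3,5): turn L to E, flip to white, move to (3,6). |black|=9
Step 18: on BLACK (3,6): turn L to N, flip to white, move to (2,6). |black|=8
Step 19: on WHITE (2,6): turn R to E, flip to black, move to (2,7). |black|=9
Step 20: on BLACK (2,7): turn L to N, flip to white, move to (1,7). |black|=8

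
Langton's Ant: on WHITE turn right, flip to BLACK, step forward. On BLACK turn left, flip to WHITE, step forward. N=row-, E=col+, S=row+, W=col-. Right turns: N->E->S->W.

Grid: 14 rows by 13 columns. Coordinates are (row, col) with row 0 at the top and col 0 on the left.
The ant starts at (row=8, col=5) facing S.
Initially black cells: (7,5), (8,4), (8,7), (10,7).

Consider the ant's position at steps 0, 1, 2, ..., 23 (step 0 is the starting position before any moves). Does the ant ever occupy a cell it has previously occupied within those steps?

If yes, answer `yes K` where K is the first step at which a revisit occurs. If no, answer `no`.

Step 1: on WHITE (8,5): turn R to W, flip to black, move to (8,4). |black|=5 — new cell
Step 2: on BLACK (8,4): turn L to S, flip to white, move to (9,4). |black|=4 — new cell
Step 3: on WHITE (9,4): turn R to W, flip to black, move to (9,3). |black|=5 — new cell
Step 4: on WHITE (9,3): turn R to N, flip to black, move to (8,3). |black|=6 — new cell
Step 5: on WHITE (8,3): turn R to E, flip to black, move to (8,4). |black|=7 — REVISIT

Answer: yes 5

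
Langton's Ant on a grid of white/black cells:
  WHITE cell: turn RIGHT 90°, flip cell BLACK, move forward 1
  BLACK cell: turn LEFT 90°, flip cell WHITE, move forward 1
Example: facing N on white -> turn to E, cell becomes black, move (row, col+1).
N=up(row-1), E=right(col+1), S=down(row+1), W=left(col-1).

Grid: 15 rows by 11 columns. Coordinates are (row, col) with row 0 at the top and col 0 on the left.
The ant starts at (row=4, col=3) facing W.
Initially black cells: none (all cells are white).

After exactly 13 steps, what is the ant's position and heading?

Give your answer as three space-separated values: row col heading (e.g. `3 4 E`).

Step 1: on WHITE (4,3): turn R to N, flip to black, move to (3,3). |black|=1
Step 2: on WHITE (3,3): turn R to E, flip to black, move to (3,4). |black|=2
Step 3: on WHITE (3,4): turn R to S, flip to black, move to (4,4). |black|=3
Step 4: on WHITE (4,4): turn R to W, flip to black, move to (4,3). |black|=4
Step 5: on BLACK (4,3): turn L to S, flip to white, move to (5,3). |black|=3
Step 6: on WHITE (5,3): turn R to W, flip to black, move to (5,2). |black|=4
Step 7: on WHITE (5,2): turn R to N, flip to black, move to (4,2). |black|=5
Step 8: on WHITE (4,2): turn R to E, flip to black, move to (4,3). |black|=6
Step 9: on WHITE (4,3): turn R to S, flip to black, move to (5,3). |black|=7
Step 10: on BLACK (5,3): turn L to E, flip to white, move to (5,4). |black|=6
Step 11: on WHITE (5,4): turn R to S, flip to black, move to (6,4). |black|=7
Step 12: on WHITE (6,4): turn R to W, flip to black, move to (6,3). |black|=8
Step 13: on WHITE (6,3): turn R to N, flip to black, move to (5,3). |black|=9

Answer: 5 3 N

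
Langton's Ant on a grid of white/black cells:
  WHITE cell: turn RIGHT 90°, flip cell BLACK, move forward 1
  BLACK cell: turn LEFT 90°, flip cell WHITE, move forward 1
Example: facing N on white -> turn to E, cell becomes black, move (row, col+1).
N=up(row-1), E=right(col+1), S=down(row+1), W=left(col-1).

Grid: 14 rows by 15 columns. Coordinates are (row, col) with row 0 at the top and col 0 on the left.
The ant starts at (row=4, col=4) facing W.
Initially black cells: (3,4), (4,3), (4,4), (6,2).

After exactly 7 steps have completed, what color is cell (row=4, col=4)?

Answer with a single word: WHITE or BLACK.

Answer: WHITE

Derivation:
Step 1: on BLACK (4,4): turn L to S, flip to white, move to (5,4). |black|=3
Step 2: on WHITE (5,4): turn R to W, flip to black, move to (5,3). |black|=4
Step 3: on WHITE (5,3): turn R to N, flip to black, move to (4,3). |black|=5
Step 4: on BLACK (4,3): turn L to W, flip to white, move to (4,2). |black|=4
Step 5: on WHITE (4,2): turn R to N, flip to black, move to (3,2). |black|=5
Step 6: on WHITE (3,2): turn R to E, flip to black, move to (3,3). |black|=6
Step 7: on WHITE (3,3): turn R to S, flip to black, move to (4,3). |black|=7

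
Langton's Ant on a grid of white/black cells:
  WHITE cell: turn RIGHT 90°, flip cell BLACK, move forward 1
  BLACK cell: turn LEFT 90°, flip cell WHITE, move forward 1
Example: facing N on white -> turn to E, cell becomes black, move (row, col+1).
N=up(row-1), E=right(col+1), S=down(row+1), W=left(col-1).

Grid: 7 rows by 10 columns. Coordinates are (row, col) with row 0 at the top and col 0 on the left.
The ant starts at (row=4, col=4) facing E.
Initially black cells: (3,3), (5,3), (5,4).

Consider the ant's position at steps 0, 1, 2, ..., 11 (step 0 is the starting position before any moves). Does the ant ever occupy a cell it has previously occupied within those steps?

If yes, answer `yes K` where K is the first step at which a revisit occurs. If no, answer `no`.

Step 1: on WHITE (4,4): turn R to S, flip to black, move to (5,4). |black|=4 — new cell
Step 2: on BLACK (5,4): turn L to E, flip to white, move to (5,5). |black|=3 — new cell
Step 3: on WHITE (5,5): turn R to S, flip to black, move to (6,5). |black|=4 — new cell
Step 4: on WHITE (6,5): turn R to W, flip to black, move to (6,4). |black|=5 — new cell
Step 5: on WHITE (6,4): turn R to N, flip to black, move to (5,4). |black|=6 — REVISIT

Answer: yes 5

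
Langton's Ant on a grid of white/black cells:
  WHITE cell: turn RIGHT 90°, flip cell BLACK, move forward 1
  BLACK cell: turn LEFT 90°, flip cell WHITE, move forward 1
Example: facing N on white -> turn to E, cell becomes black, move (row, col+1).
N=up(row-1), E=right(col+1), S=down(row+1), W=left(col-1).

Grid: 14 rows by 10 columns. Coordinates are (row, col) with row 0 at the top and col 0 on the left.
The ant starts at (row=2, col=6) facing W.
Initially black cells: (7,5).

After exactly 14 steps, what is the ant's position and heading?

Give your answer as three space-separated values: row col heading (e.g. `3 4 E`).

Answer: 3 7 E

Derivation:
Step 1: on WHITE (2,6): turn R to N, flip to black, move to (1,6). |black|=2
Step 2: on WHITE (1,6): turn R to E, flip to black, move to (1,7). |black|=3
Step 3: on WHITE (1,7): turn R to S, flip to black, move to (2,7). |black|=4
Step 4: on WHITE (2,7): turn R to W, flip to black, move to (2,6). |black|=5
Step 5: on BLACK (2,6): turn L to S, flip to white, move to (3,6). |black|=4
Step 6: on WHITE (3,6): turn R to W, flip to black, move to (3,5). |black|=5
Step 7: on WHITE (3,5): turn R to N, flip to black, move to (2,5). |black|=6
Step 8: on WHITE (2,5): turn R to E, flip to black, move to (2,6). |black|=7
Step 9: on WHITE (2,6): turn R to S, flip to black, move to (3,6). |black|=8
Step 10: on BLACK (3,6): turn L to E, flip to white, move to (3,7). |black|=7
Step 11: on WHITE (3,7): turn R to S, flip to black, move to (4,7). |black|=8
Step 12: on WHITE (4,7): turn R to W, flip to black, move to (4,6). |black|=9
Step 13: on WHITE (4,6): turn R to N, flip to black, move to (3,6). |black|=10
Step 14: on WHITE (3,6): turn R to E, flip to black, move to (3,7). |black|=11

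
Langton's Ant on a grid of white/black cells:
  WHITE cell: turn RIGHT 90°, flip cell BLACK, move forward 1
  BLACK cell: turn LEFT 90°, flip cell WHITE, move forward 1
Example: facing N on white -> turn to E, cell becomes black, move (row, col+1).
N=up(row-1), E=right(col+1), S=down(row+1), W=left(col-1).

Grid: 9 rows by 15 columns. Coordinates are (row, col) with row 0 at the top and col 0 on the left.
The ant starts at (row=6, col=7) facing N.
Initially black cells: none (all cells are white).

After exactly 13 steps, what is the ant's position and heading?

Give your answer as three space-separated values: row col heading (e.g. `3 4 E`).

Step 1: on WHITE (6,7): turn R to E, flip to black, move to (6,8). |black|=1
Step 2: on WHITE (6,8): turn R to S, flip to black, move to (7,8). |black|=2
Step 3: on WHITE (7,8): turn R to W, flip to black, move to (7,7). |black|=3
Step 4: on WHITE (7,7): turn R to N, flip to black, move to (6,7). |black|=4
Step 5: on BLACK (6,7): turn L to W, flip to white, move to (6,6). |black|=3
Step 6: on WHITE (6,6): turn R to N, flip to black, move to (5,6). |black|=4
Step 7: on WHITE (5,6): turn R to E, flip to black, move to (5,7). |black|=5
Step 8: on WHITE (5,7): turn R to S, flip to black, move to (6,7). |black|=6
Step 9: on WHITE (6,7): turn R to W, flip to black, move to (6,6). |black|=7
Step 10: on BLACK (6,6): turn L to S, flip to white, move to (7,6). |black|=6
Step 11: on WHITE (7,6): turn R to W, flip to black, move to (7,5). |black|=7
Step 12: on WHITE (7,5): turn R to N, flip to black, move to (6,5). |black|=8
Step 13: on WHITE (6,5): turn R to E, flip to black, move to (6,6). |black|=9

Answer: 6 6 E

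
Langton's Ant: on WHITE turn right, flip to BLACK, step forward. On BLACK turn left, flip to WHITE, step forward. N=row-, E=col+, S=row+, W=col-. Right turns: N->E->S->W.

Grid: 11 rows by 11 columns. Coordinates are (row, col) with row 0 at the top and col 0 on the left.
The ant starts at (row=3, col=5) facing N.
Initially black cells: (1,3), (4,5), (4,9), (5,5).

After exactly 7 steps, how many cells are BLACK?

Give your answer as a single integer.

Step 1: on WHITE (3,5): turn R to E, flip to black, move to (3,6). |black|=5
Step 2: on WHITE (3,6): turn R to S, flip to black, move to (4,6). |black|=6
Step 3: on WHITE (4,6): turn R to W, flip to black, move to (4,5). |black|=7
Step 4: on BLACK (4,5): turn L to S, flip to white, move to (5,5). |black|=6
Step 5: on BLACK (5,5): turn L to E, flip to white, move to (5,6). |black|=5
Step 6: on WHITE (5,6): turn R to S, flip to black, move to (6,6). |black|=6
Step 7: on WHITE (6,6): turn R to W, flip to black, move to (6,5). |black|=7

Answer: 7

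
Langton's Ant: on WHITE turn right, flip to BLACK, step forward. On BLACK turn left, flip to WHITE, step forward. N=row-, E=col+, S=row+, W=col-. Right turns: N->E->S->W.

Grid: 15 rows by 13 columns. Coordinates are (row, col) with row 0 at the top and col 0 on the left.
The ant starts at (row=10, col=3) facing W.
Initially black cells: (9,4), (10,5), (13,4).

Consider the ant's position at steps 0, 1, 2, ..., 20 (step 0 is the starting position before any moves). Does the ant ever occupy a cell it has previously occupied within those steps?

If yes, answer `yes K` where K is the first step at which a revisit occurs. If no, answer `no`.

Answer: yes 6

Derivation:
Step 1: on WHITE (10,3): turn R to N, flip to black, move to (9,3). |black|=4 — new cell
Step 2: on WHITE (9,3): turn R to E, flip to black, move to (9,4). |black|=5 — new cell
Step 3: on BLACK (9,4): turn L to N, flip to white, move to (8,4). |black|=4 — new cell
Step 4: on WHITE (8,4): turn R to E, flip to black, move to (8,5). |black|=5 — new cell
Step 5: on WHITE (8,5): turn R to S, flip to black, move to (9,5). |black|=6 — new cell
Step 6: on WHITE (9,5): turn R to W, flip to black, move to (9,4). |black|=7 — REVISIT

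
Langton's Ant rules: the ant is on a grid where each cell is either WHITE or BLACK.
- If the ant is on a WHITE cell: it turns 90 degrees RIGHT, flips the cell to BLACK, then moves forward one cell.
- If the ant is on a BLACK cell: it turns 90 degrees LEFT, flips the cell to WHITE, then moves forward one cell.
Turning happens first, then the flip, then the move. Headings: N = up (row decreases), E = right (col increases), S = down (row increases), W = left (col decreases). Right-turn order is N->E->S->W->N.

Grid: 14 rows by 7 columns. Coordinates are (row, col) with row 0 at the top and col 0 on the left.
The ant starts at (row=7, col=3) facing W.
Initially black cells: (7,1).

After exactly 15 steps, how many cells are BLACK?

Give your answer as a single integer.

Step 1: on WHITE (7,3): turn R to N, flip to black, move to (6,3). |black|=2
Step 2: on WHITE (6,3): turn R to E, flip to black, move to (6,4). |black|=3
Step 3: on WHITE (6,4): turn R to S, flip to black, move to (7,4). |black|=4
Step 4: on WHITE (7,4): turn R to W, flip to black, move to (7,3). |black|=5
Step 5: on BLACK (7,3): turn L to S, flip to white, move to (8,3). |black|=4
Step 6: on WHITE (8,3): turn R to W, flip to black, move to (8,2). |black|=5
Step 7: on WHITE (8,2): turn R to N, flip to black, move to (7,2). |black|=6
Step 8: on WHITE (7,2): turn R to E, flip to black, move to (7,3). |black|=7
Step 9: on WHITE (7,3): turn R to S, flip to black, move to (8,3). |black|=8
Step 10: on BLACK (8,3): turn L to E, flip to white, move to (8,4). |black|=7
Step 11: on WHITE (8,4): turn R to S, flip to black, move to (9,4). |black|=8
Step 12: on WHITE (9,4): turn R to W, flip to black, move to (9,3). |black|=9
Step 13: on WHITE (9,3): turn R to N, flip to black, move to (8,3). |black|=10
Step 14: on WHITE (8,3): turn R to E, flip to black, move to (8,4). |black|=11
Step 15: on BLACK (8,4): turn L to N, flip to white, move to (7,4). |black|=10

Answer: 10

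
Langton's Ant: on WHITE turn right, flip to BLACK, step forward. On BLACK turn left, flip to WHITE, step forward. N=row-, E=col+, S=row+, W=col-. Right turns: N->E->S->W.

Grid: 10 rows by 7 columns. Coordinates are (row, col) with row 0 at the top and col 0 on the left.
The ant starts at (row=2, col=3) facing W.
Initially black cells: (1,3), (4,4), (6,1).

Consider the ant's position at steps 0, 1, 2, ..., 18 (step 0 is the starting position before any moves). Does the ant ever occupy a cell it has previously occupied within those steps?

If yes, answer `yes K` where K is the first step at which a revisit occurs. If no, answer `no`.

Answer: yes 5

Derivation:
Step 1: on WHITE (2,3): turn R to N, flip to black, move to (1,3). |black|=4 — new cell
Step 2: on BLACK (1,3): turn L to W, flip to white, move to (1,2). |black|=3 — new cell
Step 3: on WHITE (1,2): turn R to N, flip to black, move to (0,2). |black|=4 — new cell
Step 4: on WHITE (0,2): turn R to E, flip to black, move to (0,3). |black|=5 — new cell
Step 5: on WHITE (0,3): turn R to S, flip to black, move to (1,3). |black|=6 — REVISIT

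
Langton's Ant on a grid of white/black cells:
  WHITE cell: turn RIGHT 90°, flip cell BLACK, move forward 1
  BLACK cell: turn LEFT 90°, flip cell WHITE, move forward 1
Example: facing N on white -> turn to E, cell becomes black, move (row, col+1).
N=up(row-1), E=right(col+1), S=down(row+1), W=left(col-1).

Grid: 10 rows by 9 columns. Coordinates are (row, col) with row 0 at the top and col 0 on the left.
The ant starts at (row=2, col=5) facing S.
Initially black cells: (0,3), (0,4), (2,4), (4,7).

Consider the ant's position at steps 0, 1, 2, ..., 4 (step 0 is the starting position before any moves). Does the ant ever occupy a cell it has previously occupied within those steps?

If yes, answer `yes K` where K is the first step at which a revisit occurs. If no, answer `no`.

Answer: no

Derivation:
Step 1: on WHITE (2,5): turn R to W, flip to black, move to (2,4). |black|=5 — new cell
Step 2: on BLACK (2,4): turn L to S, flip to white, move to (3,4). |black|=4 — new cell
Step 3: on WHITE (3,4): turn R to W, flip to black, move to (3,3). |black|=5 — new cell
Step 4: on WHITE (3,3): turn R to N, flip to black, move to (2,3). |black|=6 — new cell
No revisit within 4 steps.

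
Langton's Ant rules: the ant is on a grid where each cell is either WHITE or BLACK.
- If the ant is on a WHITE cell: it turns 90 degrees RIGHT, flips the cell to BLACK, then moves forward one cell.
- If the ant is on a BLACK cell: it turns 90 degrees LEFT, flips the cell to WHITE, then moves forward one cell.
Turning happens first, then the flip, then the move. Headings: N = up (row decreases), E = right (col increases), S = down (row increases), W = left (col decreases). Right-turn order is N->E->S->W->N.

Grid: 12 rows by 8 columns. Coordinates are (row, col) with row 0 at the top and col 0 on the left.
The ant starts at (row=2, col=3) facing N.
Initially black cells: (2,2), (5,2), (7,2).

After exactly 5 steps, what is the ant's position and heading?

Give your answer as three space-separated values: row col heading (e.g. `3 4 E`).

Step 1: on WHITE (2,3): turn R to E, flip to black, move to (2,4). |black|=4
Step 2: on WHITE (2,4): turn R to S, flip to black, move to (3,4). |black|=5
Step 3: on WHITE (3,4): turn R to W, flip to black, move to (3,3). |black|=6
Step 4: on WHITE (3,3): turn R to N, flip to black, move to (2,3). |black|=7
Step 5: on BLACK (2,3): turn L to W, flip to white, move to (2,2). |black|=6

Answer: 2 2 W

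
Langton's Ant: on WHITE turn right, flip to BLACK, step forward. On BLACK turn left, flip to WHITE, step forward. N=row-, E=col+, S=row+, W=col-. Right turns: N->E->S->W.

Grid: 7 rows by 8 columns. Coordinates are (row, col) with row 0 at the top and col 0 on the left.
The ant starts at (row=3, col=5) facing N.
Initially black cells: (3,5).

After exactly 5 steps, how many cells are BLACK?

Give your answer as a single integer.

Answer: 4

Derivation:
Step 1: on BLACK (3,5): turn L to W, flip to white, move to (3,4). |black|=0
Step 2: on WHITE (3,4): turn R to N, flip to black, move to (2,4). |black|=1
Step 3: on WHITE (2,4): turn R to E, flip to black, move to (2,5). |black|=2
Step 4: on WHITE (2,5): turn R to S, flip to black, move to (3,5). |black|=3
Step 5: on WHITE (3,5): turn R to W, flip to black, move to (3,4). |black|=4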